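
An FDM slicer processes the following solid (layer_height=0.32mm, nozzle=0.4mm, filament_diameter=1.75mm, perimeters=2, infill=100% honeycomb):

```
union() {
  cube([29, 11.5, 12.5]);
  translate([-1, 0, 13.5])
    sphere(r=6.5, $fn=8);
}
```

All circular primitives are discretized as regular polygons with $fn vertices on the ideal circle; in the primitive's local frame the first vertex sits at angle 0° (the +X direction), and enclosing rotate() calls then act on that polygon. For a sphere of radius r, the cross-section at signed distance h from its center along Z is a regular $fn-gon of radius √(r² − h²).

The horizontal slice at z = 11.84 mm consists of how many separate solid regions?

At z = 11.84 mm: the cube is present — its section is the full 29×11.5 rectangle; the sphere at (-1, 0): section is a regular 8-gon, circumradius = √(r²−h²) = √(6.5²−1.66²) = 6.284; Combining (union): the regions partially overlap (shared area 21.85 mm²), so overlapping operands fuse into one piece — 1 connected region. The result has 1 disconnected region.

1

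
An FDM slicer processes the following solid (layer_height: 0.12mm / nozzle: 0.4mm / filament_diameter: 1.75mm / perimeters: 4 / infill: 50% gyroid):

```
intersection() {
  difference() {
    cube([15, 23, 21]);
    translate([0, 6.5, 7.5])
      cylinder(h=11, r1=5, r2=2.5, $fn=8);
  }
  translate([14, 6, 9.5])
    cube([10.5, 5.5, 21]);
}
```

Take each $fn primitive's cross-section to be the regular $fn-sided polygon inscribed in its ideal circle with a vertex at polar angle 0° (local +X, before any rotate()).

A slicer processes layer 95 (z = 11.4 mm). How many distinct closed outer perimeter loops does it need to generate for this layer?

1

At z = 11.4 mm: the 15×23 cube contributes its full rectangle; the cone at (0, 6.5): at t=0.355 of its height the radius interpolates to r₁+(r₂−r₁)t = 4.114, giving a regular 8-gon of that circumradius; Subtracting the remaining from the first: starting from the 15×23 cube, the cone at (0, 6.5) partially overlaps it — only the 23.93 mm² overlap (of its 47.86 mm²) is removed, clipping the outline — 1 connected region; the 10.5×5.5 cube at (14, 6) contributes its full rectangle; After intersecting: the 10.5×5.5 cube at (14, 6) partially overlaps the result so far; clipping to the common part keeps 5.50 mm² — 1 connected region. The result has 1 disconnected region.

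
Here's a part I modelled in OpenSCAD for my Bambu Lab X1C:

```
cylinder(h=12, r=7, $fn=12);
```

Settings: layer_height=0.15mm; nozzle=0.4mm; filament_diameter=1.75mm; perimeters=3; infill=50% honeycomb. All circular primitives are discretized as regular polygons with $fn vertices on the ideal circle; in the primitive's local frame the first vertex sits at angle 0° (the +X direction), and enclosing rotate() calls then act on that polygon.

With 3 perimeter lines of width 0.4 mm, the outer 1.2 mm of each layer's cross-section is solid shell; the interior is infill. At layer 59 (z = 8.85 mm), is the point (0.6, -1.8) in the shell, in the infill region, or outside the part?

At z = 8.85 mm: the cylinder: section is a regular 12-gon, circumradius r=7. Overall, the cross-section is a single solid region. The nearest boundary edge runs (-0.00, -7.00)→(3.50, -6.06); distance from the point to it = 4.87 mm. The point is inside the cross-section and 4.87 mm from the nearest boundary — more than the 1.2 mm shell width (3 × 0.4), so it's in the infill interior.

infill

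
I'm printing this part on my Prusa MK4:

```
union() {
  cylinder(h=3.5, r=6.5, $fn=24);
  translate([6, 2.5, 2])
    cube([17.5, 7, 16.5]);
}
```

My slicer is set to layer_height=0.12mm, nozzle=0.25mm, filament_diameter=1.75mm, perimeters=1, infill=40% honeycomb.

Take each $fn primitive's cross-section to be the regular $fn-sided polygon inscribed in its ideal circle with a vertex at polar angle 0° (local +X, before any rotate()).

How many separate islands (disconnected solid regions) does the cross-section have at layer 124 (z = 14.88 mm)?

1

At z = 14.88 mm: the cylinder is not intersected at this z (z outside [0, 3.5]); the 17.5×7 cube at (6, 2.5) contributes its full rectangle; Taking the union: only the 17.5×7 cube at (6, 2.5) is present, so the union is just that shape — 1 connected region. Overall, the cross-section is a single solid region. Island count = 1.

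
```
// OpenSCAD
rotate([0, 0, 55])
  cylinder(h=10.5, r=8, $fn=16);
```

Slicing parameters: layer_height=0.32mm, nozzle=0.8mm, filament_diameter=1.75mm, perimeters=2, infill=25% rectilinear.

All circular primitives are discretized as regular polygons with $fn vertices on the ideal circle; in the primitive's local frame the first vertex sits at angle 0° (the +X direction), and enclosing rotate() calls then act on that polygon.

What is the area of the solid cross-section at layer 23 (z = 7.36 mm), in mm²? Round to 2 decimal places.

At z = 7.36 mm: the r=8 cylinder gives a regular 16-gon of circumradius 8 (constant along its height) (area = (16/2)·8.000²·sin(360°/16) = 195.93 mm²); (whole slice rotated 55° about Z — lengths, areas and connectivity unchanged). Overall, the cross-section is a single solid region. Net area = 195.93 mm².

195.93 mm²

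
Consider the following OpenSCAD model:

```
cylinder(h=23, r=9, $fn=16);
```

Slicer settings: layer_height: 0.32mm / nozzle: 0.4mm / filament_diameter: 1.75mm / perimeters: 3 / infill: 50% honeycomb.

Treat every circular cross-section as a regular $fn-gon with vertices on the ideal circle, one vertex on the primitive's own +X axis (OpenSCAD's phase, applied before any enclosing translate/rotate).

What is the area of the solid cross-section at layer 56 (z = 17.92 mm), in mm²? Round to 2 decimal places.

247.98 mm²

At z = 17.92 mm: the cylinder: section is a regular 16-gon, circumradius r=9 (area = (16/2)·9.000²·sin(360°/16) = 247.98 mm²). Overall, the cross-section is a single solid region. Net area = 247.98 mm².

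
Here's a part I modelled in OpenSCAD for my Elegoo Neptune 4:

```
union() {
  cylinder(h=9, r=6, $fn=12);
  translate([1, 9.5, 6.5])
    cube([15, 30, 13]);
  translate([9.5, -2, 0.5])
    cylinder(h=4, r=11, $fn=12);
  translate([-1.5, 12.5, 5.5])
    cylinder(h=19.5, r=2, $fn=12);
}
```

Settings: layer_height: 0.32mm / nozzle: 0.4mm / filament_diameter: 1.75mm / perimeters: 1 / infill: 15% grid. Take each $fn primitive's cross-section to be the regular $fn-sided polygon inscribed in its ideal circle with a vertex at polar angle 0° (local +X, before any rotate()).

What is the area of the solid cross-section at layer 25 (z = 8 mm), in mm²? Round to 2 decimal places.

At z = 8 mm: the r=6 cylinder gives a regular 12-gon of circumradius 6 (constant along its height) (area = (12/2)·6.000²·sin(360°/12) = 108.00 mm²); the cube at (1, 9.5) (footprint 15×30) is included at this height (area 450.00 mm²); the cylinder at (9.5, -2) is absent (z outside [0.5, 4.5]); the cylinder at (-1.5, 12.5): section is a regular 12-gon, circumradius r=2 (area = (12/2)·2.000²·sin(360°/12) = 12.00 mm²); Taking the union: the 3 present regions are separate (no shared area or edge), so areas and boundary lengths simply add and each stays a separate island — area = 570.00 mm². Overall, the cross-section has 3 separate islands. Net area = 570.00 mm².

570.00 mm²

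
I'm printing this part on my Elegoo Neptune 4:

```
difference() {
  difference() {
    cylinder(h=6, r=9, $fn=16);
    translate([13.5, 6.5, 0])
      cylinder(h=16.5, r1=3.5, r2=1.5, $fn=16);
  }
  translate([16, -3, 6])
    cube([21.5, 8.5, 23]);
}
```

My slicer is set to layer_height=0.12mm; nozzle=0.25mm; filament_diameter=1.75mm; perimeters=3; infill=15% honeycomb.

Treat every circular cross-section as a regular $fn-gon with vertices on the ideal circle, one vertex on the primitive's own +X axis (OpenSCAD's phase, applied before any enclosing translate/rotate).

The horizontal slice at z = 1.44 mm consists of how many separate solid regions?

1

At z = 1.44 mm: the r=9 cylinder gives a regular 16-gon of circumradius 9 (constant along its height); the cone at (13.5, 6.5) (r1=3.5→r2=1.5) has section circumradius 3.325 here — a regular 16-gon; Taking the first minus the rest: starting from the r=9 cylinder, the cone at (13.5, 6.5) misses the remaining region (no effect) — 1 connected region; the cube at (16, -3) is not intersected at this z (z outside [6, 29]); Taking the first minus the rest: none of the subtracted shapes is present at this height, so that combined region is unchanged — 1 connected region. The result has 1 disconnected region.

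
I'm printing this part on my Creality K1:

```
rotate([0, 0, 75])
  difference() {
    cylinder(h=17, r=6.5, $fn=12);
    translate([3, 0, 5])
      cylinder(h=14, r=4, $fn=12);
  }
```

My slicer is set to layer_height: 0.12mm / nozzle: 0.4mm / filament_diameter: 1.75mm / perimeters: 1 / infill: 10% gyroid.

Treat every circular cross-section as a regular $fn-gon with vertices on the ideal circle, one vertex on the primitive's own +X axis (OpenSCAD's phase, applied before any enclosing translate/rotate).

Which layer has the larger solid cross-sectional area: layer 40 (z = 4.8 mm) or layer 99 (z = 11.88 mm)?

Layer 40 (z = 4.8): the r=6.5 cylinder gives a regular 12-gon of circumradius 6.5 (constant along its height) (area = (12/2)·6.500²·sin(360°/12) = 126.75 mm²); the cylinder at (3, 0) is not intersected at this z (z outside [5, 19]); Subtracting the remaining from the first: none of the subtracted shapes is present at this height, so the r=6.5 cylinder is unchanged — area = 126.75 mm²; (whole slice rotated 75° about Z — lengths, areas and connectivity unchanged). So its area = 126.75 mm². Layer 99 (z = 11.88): the r=6.5 cylinder contributes a regular 12-gon of circumradius 6.5 (area = (12/2)·6.500²·sin(360°/12) = 126.75 mm²); the cylinder at (3, 0): section is a regular 12-gon, circumradius r=4 (area = (12/2)·4.000²·sin(360°/12) = 48.00 mm²); Subtracting the remaining from the first: starting from the r=6.5 cylinder (126.75 mm²), the r=4 cylinder at (3, 0) partially overlaps it — only the 45.66 mm² overlap (of its 48.00 mm²) is removed, clipping the outline — area = 81.09 mm²; (rotated 75° about Z; rotation is an isometry so areas/perimeters/island counts are preserved). So its area = 81.09 mm². Layer 40 is larger (126.75 vs 81.09 mm²).

layer 40 (z = 4.8 mm)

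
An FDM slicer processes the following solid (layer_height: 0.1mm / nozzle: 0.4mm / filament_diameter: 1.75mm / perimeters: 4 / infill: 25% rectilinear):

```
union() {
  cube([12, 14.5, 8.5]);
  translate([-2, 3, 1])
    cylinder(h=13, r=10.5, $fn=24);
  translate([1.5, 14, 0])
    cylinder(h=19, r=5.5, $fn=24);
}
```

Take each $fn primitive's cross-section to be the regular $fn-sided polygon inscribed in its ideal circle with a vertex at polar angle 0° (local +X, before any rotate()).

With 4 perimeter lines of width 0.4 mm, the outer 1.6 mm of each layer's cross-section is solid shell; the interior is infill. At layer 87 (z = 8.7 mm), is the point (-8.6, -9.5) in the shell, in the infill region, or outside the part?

At z = 8.7 mm: the cube is absent (z outside [0, 8.5]); the r=10.5 cylinder at (-2, 3) gives a regular 24-gon of circumradius 10.5 (constant along its height); the r=5.5 cylinder at (1.5, 14) contributes a regular 24-gon of circumradius 5.5; Combining (union): the regions partially overlap (shared area 30.41 mm²), so overlapping operands fuse into one piece — 1 connected region. Overall, the cross-section is a single solid region. The nearest boundary edge runs (-4.72, -7.14)→(-7.25, -6.09); distance from the point to it = 3.66 mm. The point is not inside any of the regions above, so it lies outside the cross-section (3.66 mm from the nearest boundary).

outside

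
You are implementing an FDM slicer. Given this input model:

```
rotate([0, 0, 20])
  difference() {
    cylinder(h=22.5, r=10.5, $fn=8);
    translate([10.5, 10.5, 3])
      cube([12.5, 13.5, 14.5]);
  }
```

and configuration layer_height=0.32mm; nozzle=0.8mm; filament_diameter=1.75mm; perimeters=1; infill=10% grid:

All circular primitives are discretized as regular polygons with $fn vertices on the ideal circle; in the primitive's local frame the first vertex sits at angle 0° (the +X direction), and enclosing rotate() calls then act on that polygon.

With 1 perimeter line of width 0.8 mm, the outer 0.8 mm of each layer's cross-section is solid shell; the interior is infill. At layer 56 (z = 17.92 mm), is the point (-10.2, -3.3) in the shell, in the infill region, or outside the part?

outside

At z = 17.92 mm: the cylinder: section is a regular 8-gon, circumradius r=10.5; the cube at (10.5, 10.5) is not intersected at this z (z outside [3, 17.5]); After the difference (first − rest): none of the subtracted shapes is present at this height, so the r=10.5 cylinder is unchanged — 1 connected region; (rotated 20° about Z; rotation is an isometry so areas/perimeters/island counts are preserved). Overall, the cross-section is a single solid region. Undo the 20° rotation: the query point maps to (-10.714, 0.388) in the un-rotated model frame. The nearest boundary edge runs (-7.42, 7.42)→(-10.50, 0.00); distance from the point to it = 0.35 mm. The point is not inside any of the regions above, so it lies outside the cross-section (0.35 mm from the nearest boundary).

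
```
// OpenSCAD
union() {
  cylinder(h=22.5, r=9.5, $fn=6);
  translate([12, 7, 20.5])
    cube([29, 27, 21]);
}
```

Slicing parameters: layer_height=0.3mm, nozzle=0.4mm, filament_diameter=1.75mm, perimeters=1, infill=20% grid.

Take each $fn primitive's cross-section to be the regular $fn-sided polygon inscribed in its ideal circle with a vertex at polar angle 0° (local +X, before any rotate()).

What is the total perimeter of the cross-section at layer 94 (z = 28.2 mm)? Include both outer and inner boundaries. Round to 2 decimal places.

At z = 28.2 mm: the cylinder is not intersected at this z (z outside [0, 22.5]); the cube at (12, 7) is present — its section is the full 29×27 rectangle (perimeter 112.00 mm); Taking the union: only the 29×27 cube at (12, 7) is present, so the union is just that shape — boundary = 112.00 mm. Overall, the cross-section is a single solid region. Total boundary length (outer) = 112.00 mm.

112.00 mm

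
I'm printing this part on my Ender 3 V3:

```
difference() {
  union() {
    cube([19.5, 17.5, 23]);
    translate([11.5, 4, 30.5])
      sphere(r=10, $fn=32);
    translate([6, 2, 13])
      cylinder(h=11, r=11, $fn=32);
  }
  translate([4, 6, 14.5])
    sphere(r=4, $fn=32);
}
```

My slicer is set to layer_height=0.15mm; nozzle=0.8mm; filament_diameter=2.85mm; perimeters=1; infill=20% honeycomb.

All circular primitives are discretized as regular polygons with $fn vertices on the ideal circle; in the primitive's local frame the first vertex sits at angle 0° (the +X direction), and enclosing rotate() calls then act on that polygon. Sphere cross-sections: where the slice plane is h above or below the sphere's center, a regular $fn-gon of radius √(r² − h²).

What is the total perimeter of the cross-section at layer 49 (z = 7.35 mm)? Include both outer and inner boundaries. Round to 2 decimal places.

74.00 mm

At z = 7.35 mm: the 19.5×17.5 cube contributes its full rectangle (perimeter 74.00 mm); the sphere at (11.5, 4) does not reach this height (|z−center|=23.150 > r=10); the cylinder at (6, 2) does not reach this height (z outside [13, 24]); Taking the union: only the 19.5×17.5 cube is present, so the union is just that shape — boundary = 74.00 mm; the sphere at (4, 6) does not reach this height (|z−center|=7.150 > r=4); After the difference (first − rest): none of the subtracted shapes is present at this height, so the result so far is unchanged — boundary = 74.00 mm. Overall, the cross-section is a single solid region. Total boundary length (outer) = 74.00 mm.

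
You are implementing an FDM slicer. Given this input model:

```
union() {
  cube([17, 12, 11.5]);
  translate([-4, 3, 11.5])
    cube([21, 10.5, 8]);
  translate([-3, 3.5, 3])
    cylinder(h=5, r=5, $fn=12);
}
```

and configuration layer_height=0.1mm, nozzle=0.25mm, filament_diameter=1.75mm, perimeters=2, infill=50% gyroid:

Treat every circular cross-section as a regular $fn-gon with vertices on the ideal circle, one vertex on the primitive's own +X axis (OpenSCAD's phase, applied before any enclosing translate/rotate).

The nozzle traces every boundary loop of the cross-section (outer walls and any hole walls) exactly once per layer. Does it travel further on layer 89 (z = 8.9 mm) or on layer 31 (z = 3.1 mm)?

layer 31 (z = 3.1 mm)

Layer 89 (z = 8.9): the cube (footprint 17×12) is included at this height (perimeter 58.00 mm); the cube at (-4, 3) does not reach this height (z outside [11.5, 19.5]); the cylinder at (-3, 3.5) does not reach this height (z outside [3, 8]); Combining (union): only the 17×12 cube is present, so the union is just that shape — boundary = 58.00 mm. So its perimeter = 58.00 mm. Layer 31 (z = 3.1): the cube (footprint 17×12) is included at this height (perimeter 58.00 mm); the cube at (-4, 3) is not intersected at this z (z outside [11.5, 19.5]); the cylinder at (-3, 3.5): section is a regular 12-gon, circumradius r=5 (perimeter = 2·12·5.000·sin(180°/12) = 31.06 mm); Combining (union): the regions partially overlap (shared area 10.04 mm²), so the edge portions inside another operand are dropped and the merged outline is re-measured after clipping — boundary = 72.93 mm. So its perimeter = 72.93 mm. Layer 31 is larger (72.93 vs 58.00 mm).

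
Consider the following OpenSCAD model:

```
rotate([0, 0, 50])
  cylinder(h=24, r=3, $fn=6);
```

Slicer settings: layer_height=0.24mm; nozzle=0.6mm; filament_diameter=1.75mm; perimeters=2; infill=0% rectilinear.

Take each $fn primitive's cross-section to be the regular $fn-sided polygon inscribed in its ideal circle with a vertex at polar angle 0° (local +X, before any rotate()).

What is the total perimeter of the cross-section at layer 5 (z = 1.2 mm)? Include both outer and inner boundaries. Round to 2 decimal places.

At z = 1.2 mm: the r=3 cylinder contributes a regular 6-gon of circumradius 3 (perimeter = 2·6·3.000·sin(180°/6) = 18.00 mm); (whole slice rotated 50° about Z — lengths, areas and connectivity unchanged). Overall, the cross-section is a single solid region. Total boundary length (outer) = 18.00 mm.

18.00 mm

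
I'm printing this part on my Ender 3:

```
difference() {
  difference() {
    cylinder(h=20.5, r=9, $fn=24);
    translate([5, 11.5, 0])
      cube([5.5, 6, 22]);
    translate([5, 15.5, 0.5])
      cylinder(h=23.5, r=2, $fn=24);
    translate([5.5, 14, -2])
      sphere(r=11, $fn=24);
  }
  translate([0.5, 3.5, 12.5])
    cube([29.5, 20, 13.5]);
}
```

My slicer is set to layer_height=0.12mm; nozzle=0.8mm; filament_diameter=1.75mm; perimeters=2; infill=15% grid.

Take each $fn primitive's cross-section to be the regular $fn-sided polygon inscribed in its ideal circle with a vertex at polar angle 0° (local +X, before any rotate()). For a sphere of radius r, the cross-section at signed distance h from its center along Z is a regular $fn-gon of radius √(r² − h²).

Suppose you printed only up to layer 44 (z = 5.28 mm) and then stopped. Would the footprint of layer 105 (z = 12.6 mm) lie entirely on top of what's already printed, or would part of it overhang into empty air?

part overhangs

Compare the two slices. At z = 5.28: the r=9 cylinder contributes a regular 24-gon of circumradius 9 (area = (24/2)·9.000²·sin(360°/24) = 251.57 mm²); the cube at (5, 11.5) is present — its section is the full 5.5×6 rectangle (area 33.00 mm²); the r=2 cylinder at (5, 15.5) contributes a regular 24-gon of circumradius 2 (area = (24/2)·2.000²·sin(360°/24) = 12.42 mm²); the r=11 sphere at (5.5, 14) slices to a regular 24-gon of circumradius 8.246 (√(r²−h²) with h=7.28 from center) (area = (24/2)·8.246²·sin(360°/24) = 211.20 mm²); Taking the first minus the rest: starting from the r=9 cylinder (251.57 mm²), the 5.5×6 cube at (5, 11.5) misses the remaining region (no effect); the r=2 cylinder at (5, 15.5) misses the remaining region (no effect); the r=11 sphere at (5.5, 14) partially overlaps it — only the 11.72 mm² overlap (of its 211.20 mm²) is removed, clipping the outline — area = 239.86 mm²; the cube at (0.5, 3.5) is absent (z outside [12.5, 26]); Taking the first minus the rest: none of the subtracted shapes is present at this height, so that combined region is unchanged — area = 239.86 mm². At z = 12.6: the cylinder: section is a regular 24-gon, circumradius r=9 (area = (24/2)·9.000²·sin(360°/24) = 251.57 mm²); the 5.5×6 cube at (5, 11.5) contributes its full rectangle (area 33.00 mm²); the r=2 cylinder at (5, 15.5) gives a regular 24-gon of circumradius 2 (constant along its height) (area = (24/2)·2.000²·sin(360°/24) = 12.42 mm²); the sphere at (5.5, 14) does not reach this height (|z−center|=14.600 > r=11); After the difference (first − rest): starting from the r=9 cylinder (251.57 mm²), the 5.5×6 cube at (5, 11.5) misses the remaining region (no effect); the r=2 cylinder at (5, 15.5) misses the remaining region (no effect) — area = 251.57 mm²; the cube at (0.5, 3.5) (footprint 29.5×20) is included at this height (area 590.00 mm²); Taking the first minus the rest: starting from the result so far (251.57 mm²), the 29.5×20 cube at (0.5, 3.5) partially overlaps it — only the 29.66 mm² overlap (of its 590.00 mm²) is removed, clipping the outline — area = 221.91 mm². Checking containment: at z = 12.6 the cross-section extends beyond the z = 5.28 cross-section by about 1.15 mm².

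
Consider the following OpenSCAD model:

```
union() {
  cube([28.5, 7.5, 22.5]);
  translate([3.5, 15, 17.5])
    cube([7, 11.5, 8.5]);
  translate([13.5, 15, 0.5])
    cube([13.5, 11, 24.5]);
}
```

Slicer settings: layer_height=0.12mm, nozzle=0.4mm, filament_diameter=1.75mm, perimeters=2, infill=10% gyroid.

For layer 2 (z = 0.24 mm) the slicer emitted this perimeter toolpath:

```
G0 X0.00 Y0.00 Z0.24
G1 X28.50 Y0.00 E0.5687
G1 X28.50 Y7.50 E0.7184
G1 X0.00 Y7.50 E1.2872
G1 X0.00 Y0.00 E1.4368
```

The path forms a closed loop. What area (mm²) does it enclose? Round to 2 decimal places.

Apply the shoelace formula to the sequence of (X, Y) vertices; enclosed area = 213.75 mm².

213.75 mm²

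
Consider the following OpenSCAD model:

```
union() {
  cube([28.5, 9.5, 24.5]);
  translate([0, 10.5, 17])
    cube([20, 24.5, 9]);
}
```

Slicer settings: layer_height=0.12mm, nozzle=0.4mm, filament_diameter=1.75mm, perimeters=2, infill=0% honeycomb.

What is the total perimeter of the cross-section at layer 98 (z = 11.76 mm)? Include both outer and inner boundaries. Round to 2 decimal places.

76.00 mm

At z = 11.76 mm: the cube (footprint 28.5×9.5) is included at this height (perimeter 76.00 mm); the cube at (0, 10.5) does not reach this height (z outside [17, 26]); Combining (union): only the 28.5×9.5 cube is present, so the union is just that shape — boundary = 76.00 mm. Overall, the cross-section is a single solid region. Total boundary length (outer) = 76.00 mm.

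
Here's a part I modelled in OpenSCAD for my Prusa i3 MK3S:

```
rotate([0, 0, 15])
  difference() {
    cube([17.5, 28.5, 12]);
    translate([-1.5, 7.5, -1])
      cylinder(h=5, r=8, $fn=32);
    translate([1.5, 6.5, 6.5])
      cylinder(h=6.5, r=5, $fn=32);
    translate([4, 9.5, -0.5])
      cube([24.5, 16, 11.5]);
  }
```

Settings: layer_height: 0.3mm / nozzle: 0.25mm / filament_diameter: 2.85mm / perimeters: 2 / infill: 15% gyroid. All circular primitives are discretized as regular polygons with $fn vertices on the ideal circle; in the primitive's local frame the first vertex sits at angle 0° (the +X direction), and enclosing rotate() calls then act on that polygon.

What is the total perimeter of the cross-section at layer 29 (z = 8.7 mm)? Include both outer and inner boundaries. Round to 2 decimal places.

At z = 8.7 mm: the 17.5×28.5 cube contributes its full rectangle (perimeter 92.00 mm); the cylinder at (-1.5, 7.5) does not reach this height (z outside [-1, 4]); the r=5 cylinder at (1.5, 6.5) contributes a regular 32-gon of circumradius 5 (perimeter = 2·32·5.000·sin(180°/32) = 31.37 mm); the 24.5×16 cube at (4, 9.5) contributes its full rectangle (perimeter 81.00 mm); After the difference (first − rest): starting from the 17.5×28.5 cube, the r=5 cylinder at (1.5, 6.5) partially overlaps it — only the 53.74 mm² overlap (of its 78.04 mm²) is removed, clipping the outline; the 24.5×16 cube at (4, 9.5) partially overlaps it — only the 214.90 mm² overlap (of its 392.00 mm²) is removed, clipping the outline — boundary = 123.48 mm; (rotated 15° about Z; rotation is an isometry so areas/perimeters/island counts are preserved). Overall, the cross-section has 2 separate islands. Total boundary length (outer) = 123.48 mm.

123.48 mm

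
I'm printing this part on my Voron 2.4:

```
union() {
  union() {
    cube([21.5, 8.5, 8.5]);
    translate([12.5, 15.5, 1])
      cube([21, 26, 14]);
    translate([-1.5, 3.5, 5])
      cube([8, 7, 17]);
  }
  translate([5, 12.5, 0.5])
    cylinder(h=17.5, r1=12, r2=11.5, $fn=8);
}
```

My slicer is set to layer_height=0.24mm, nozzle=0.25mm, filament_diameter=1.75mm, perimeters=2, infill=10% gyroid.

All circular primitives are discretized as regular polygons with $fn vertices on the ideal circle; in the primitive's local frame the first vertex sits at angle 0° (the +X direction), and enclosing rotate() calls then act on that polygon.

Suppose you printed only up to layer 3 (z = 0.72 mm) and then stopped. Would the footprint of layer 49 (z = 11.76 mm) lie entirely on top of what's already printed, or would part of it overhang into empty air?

part overhangs

Compare the two slices. At z = 0.72: the cube (footprint 21.5×8.5) is included at this height (area 182.75 mm²); the cube at (12.5, 15.5) is not intersected at this z (z outside [1, 15]); the cube at (-1.5, 3.5) does not reach this height (z outside [5, 22]); Taking the union: only the 21.5×8.5 cube is present, so the union is just that shape — area = 182.75 mm²; the cone at (5, 12.5): at t=0.013 of its height the radius interpolates to r₁+(r₂−r₁)t = 11.994, giving a regular 8-gon of that circumradius (area = (8/2)·11.994²·sin(360°/8) = 406.87 mm²); Merging all regions: the regions partially overlap — summed areas 589.62 mm² minus the doubly-counted overlap 91.85 mm² gives 497.77 mm² — area = 497.77 mm². At z = 11.76: the cube does not reach this height (z outside [0, 8.5]); the 21×26 cube at (12.5, 15.5) contributes its full rectangle (area 546.00 mm²); the cube at (-1.5, 3.5) is present — its section is the full 8×7 rectangle (area 56.00 mm²); Merging all regions: the 2 present regions are separate (no shared area or edge), so areas and boundary lengths simply add and each stays a separate island — area = 602.00 mm²; the cone at (5, 12.5): at t=0.643 of its height the radius interpolates to r₁+(r₂−r₁)t = 11.678, giving a regular 8-gon of that circumradius (area = (8/2)·11.678²·sin(360°/8) = 385.75 mm²); Combining (union): the regions partially overlap — summed areas 987.75 mm² minus the doubly-counted overlap 65.83 mm² gives 921.92 mm² — area = 921.92 mm². Checking containment: at z = 11.76 the cross-section extends beyond the z = 0.72 cross-section by about 534.20 mm².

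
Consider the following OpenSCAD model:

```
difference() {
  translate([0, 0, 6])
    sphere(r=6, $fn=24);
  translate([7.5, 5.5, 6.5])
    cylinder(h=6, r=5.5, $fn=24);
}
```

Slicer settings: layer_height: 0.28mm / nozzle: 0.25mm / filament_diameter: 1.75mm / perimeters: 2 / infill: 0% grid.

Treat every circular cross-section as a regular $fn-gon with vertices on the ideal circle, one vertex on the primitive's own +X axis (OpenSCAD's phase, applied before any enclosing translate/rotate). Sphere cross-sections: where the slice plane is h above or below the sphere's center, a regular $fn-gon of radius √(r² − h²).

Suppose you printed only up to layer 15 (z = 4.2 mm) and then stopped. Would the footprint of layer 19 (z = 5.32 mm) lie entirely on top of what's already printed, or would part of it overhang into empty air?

Compare the two slices. At z = 4.2: the r=6 sphere contributes a regular 24-gon of circumradius √(6²−1.8²) = 5.724 (area = (24/2)·5.724²·sin(360°/24) = 101.75 mm²); the cylinder at (7.5, 5.5) is not intersected at this z (z outside [6.5, 12.5]); After the difference (first − rest): none of the subtracted shapes is present at this height, so the r=6 sphere is unchanged — area = 101.75 mm². At z = 5.32: the r=6 sphere slices to a regular 24-gon of circumradius 5.961 (√(r²−h²) with h=0.68 from center) (area = (24/2)·5.961²·sin(360°/24) = 110.37 mm²); the cylinder at (7.5, 5.5) is not intersected at this z (z outside [6.5, 12.5]); Subtracting the remaining from the first: none of the subtracted shapes is present at this height, so the r=6 sphere is unchanged — area = 110.37 mm². Checking containment: at z = 5.32 the cross-section extends beyond the z = 4.2 cross-section by about 8.63 mm².

part overhangs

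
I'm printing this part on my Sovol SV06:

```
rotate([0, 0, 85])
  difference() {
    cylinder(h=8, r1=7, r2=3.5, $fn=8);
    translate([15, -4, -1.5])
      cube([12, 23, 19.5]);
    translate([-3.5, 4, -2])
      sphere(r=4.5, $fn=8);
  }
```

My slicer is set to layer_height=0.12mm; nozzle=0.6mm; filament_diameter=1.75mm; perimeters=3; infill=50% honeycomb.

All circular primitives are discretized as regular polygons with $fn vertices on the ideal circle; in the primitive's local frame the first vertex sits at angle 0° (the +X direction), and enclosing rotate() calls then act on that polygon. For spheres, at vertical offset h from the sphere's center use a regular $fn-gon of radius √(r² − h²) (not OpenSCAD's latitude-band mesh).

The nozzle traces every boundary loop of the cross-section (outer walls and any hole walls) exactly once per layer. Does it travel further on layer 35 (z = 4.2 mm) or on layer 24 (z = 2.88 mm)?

layer 24 (z = 2.88 mm)

Layer 35 (z = 4.2): the cone (r1=7→r2=3.5) has section circumradius 5.162 here — a regular 8-gon (perimeter = 2·8·5.162·sin(180°/8) = 31.61 mm); the cube at (15, -4) (footprint 12×23) is included at this height (perimeter 70.00 mm); the sphere at (-3.5, 4) is absent (|z−center|=6.200 > r=4.5); Taking the first minus the rest: starting from the cone, the 12×23 cube at (15, -4) misses the remaining region (no effect) — boundary = 31.61 mm; (whole slice rotated 85° about Z — lengths, areas and connectivity unchanged). So its perimeter = 31.61 mm. Layer 24 (z = 2.88): the cone (r1=7→r2=3.5) has section circumradius 5.740 here — a regular 8-gon (perimeter = 2·8·5.740·sin(180°/8) = 35.15 mm); the cube at (15, -4) (footprint 12×23) is included at this height (perimeter 70.00 mm); the sphere at (-3.5, 4) is not intersected at this z (|z−center|=4.880 > r=4.5); Subtracting the remaining from the first: starting from the cone, the 12×23 cube at (15, -4) misses the remaining region (no effect) — boundary = 35.15 mm; (rotated 85° about Z; rotation is an isometry so areas/perimeters/island counts are preserved). So its perimeter = 35.15 mm. Layer 24 is larger (35.15 vs 31.61 mm).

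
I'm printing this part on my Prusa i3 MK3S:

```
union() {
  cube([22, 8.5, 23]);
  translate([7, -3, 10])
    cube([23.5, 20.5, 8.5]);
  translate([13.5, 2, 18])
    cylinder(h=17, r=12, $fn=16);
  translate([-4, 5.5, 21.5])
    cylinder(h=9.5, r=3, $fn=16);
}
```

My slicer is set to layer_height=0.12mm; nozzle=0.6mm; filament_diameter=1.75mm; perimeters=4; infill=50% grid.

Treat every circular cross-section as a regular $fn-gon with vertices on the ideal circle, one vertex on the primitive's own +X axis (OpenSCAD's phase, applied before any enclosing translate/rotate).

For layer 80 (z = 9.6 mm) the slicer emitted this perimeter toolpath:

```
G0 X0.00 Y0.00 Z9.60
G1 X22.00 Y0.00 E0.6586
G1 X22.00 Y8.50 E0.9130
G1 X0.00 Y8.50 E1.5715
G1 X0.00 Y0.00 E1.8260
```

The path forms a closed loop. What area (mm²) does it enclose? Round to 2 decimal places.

Apply the shoelace formula to the sequence of (X, Y) vertices; enclosed area = 187.00 mm².

187.00 mm²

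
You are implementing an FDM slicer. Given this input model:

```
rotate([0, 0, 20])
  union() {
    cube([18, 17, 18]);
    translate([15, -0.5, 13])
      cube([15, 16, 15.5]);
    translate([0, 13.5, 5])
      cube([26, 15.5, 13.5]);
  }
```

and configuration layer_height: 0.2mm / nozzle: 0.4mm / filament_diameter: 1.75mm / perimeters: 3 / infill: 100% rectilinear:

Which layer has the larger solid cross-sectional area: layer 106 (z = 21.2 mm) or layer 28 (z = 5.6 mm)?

Layer 106 (z = 21.2): the cube is absent (z outside [0, 18]); the cube at (15, -0.5) (footprint 15×16) is included at this height (area 240.00 mm²); the cube at (0, 13.5) is absent (z outside [5, 18.5]); Combining (union): only the 15×16 cube at (15, -0.5) is present, so the union is just that shape — area = 240.00 mm²; (rotated 20° about Z; rotation is an isometry so areas/perimeters/island counts are preserved). So its area = 240.00 mm². Layer 28 (z = 5.6): the 18×17 cube contributes its full rectangle (area 306.00 mm²); the cube at (15, -0.5) does not reach this height (z outside [13, 28.5]); the 26×15.5 cube at (0, 13.5) contributes its full rectangle (area 403.00 mm²); Combining (union): the regions partially overlap — summed areas 709.00 mm² minus the doubly-counted overlap 63.00 mm² gives 646.00 mm² — area = 646.00 mm²; (rotated 20° about Z; rotation is an isometry so areas/perimeters/island counts are preserved). So its area = 646.00 mm². Layer 28 is larger (646.00 vs 240.00 mm²).

layer 28 (z = 5.6 mm)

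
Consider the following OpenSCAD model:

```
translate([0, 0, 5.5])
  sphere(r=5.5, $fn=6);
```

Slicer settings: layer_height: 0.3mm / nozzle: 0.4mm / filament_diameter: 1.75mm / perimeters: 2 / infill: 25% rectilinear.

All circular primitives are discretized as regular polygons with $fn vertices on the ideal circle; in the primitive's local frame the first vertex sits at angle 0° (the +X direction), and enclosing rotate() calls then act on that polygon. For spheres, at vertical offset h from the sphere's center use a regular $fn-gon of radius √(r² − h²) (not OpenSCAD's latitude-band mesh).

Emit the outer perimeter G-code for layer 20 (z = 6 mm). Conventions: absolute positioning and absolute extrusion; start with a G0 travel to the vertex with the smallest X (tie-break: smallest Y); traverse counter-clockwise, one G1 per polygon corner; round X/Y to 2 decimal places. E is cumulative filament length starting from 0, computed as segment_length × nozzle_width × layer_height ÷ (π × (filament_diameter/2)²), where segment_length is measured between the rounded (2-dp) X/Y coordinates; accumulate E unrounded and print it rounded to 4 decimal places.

At z = 6 mm: the sphere: section is a regular 6-gon, circumradius = √(r²−h²) = √(5.5²−0.5²) = 5.477. The outline is a single polygon with 6 vertices. Extrusion per mm of travel: 0.4 × 0.3 / (π × 0.875²) = 0.049890. Accumulating E over each segment gives final E = 1.6394.

G0 X-5.48 Y0.00 Z6.00
G1 X-2.74 Y-4.74 E0.2731
G1 X2.74 Y-4.74 E0.5465
G1 X5.48 Y0.00 E0.8197
G1 X2.74 Y4.74 E1.0928
G1 X-2.74 Y4.74 E1.3662
G1 X-5.48 Y0.00 E1.6394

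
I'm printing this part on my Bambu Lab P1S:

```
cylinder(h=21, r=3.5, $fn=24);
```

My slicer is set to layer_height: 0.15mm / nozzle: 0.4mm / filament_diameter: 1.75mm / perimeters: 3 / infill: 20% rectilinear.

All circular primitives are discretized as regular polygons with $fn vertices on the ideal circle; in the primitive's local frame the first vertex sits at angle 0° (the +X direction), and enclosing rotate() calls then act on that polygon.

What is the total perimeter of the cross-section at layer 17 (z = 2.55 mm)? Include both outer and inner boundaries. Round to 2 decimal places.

At z = 2.55 mm: the r=3.5 cylinder gives a regular 24-gon of circumradius 3.5 (constant along its height) (perimeter = 2·24·3.500·sin(180°/24) = 21.93 mm). Overall, the cross-section is a single solid region. Total boundary length (outer) = 21.93 mm.

21.93 mm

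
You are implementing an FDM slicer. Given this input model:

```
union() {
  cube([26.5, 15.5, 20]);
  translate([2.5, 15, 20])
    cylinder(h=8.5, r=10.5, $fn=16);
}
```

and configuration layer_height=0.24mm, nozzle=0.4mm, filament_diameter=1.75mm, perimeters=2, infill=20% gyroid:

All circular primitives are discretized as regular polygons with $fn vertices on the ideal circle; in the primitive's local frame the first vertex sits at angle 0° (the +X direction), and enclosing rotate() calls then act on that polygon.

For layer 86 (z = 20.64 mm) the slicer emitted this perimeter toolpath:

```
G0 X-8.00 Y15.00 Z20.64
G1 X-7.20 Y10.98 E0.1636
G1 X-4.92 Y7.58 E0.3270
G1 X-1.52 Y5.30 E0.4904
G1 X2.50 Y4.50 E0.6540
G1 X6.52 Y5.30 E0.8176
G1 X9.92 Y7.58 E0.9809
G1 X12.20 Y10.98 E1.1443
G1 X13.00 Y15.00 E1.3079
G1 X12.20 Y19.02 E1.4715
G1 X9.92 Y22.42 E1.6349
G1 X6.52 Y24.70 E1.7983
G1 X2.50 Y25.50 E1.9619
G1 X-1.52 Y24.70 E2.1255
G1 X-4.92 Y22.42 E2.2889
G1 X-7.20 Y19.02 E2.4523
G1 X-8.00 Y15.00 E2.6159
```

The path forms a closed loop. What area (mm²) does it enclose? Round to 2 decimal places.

Apply the shoelace formula to the sequence of (X, Y) vertices; enclosed area = 337.42 mm².

337.42 mm²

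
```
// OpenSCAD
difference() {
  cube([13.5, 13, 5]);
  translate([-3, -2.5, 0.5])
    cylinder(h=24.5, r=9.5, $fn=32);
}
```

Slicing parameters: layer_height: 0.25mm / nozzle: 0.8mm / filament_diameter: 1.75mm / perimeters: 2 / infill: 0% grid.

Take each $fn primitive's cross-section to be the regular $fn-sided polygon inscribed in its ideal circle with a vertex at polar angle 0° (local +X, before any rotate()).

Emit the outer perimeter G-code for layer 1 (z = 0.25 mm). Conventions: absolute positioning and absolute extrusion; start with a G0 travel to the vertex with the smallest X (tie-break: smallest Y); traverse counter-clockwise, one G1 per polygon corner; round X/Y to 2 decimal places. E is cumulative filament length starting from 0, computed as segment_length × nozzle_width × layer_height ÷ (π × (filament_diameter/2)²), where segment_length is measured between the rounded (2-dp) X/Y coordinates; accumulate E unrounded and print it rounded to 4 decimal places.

At z = 0.25 mm: the 13.5×13 cube contributes its full rectangle; the cylinder at (-3, -2.5) is not intersected at this z (z outside [0.5, 25]); Subtracting the remaining from the first: none of the subtracted shapes is present at this height, so the 13.5×13 cube is unchanged — 1 connected region. The outline is a single polygon with 4 vertices. Extrusion per mm of travel: 0.8 × 0.25 / (π × 0.875²) = 0.083150. Accumulating E over each segment gives final E = 4.4070.

G0 X0.00 Y0.00 Z0.25
G1 X13.50 Y0.00 E1.1225
G1 X13.50 Y13.00 E2.2035
G1 X0.00 Y13.00 E3.3260
G1 X0.00 Y0.00 E4.4070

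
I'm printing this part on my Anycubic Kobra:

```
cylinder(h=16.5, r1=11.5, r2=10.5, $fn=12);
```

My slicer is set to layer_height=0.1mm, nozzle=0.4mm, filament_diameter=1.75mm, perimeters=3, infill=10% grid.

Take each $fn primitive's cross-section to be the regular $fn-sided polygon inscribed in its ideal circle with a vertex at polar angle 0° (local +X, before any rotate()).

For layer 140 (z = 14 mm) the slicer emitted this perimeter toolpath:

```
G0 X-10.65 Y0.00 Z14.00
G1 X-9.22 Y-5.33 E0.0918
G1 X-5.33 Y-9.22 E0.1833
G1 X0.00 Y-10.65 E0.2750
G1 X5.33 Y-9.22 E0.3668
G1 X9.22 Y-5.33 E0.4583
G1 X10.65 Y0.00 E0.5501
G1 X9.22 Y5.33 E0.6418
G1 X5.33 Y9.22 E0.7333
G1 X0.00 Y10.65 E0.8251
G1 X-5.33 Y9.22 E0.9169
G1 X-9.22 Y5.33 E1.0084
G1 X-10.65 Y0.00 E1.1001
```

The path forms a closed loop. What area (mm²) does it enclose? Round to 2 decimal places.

Apply the shoelace formula to the sequence of (X, Y) vertices; enclosed area = 340.26 mm².

340.26 mm²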